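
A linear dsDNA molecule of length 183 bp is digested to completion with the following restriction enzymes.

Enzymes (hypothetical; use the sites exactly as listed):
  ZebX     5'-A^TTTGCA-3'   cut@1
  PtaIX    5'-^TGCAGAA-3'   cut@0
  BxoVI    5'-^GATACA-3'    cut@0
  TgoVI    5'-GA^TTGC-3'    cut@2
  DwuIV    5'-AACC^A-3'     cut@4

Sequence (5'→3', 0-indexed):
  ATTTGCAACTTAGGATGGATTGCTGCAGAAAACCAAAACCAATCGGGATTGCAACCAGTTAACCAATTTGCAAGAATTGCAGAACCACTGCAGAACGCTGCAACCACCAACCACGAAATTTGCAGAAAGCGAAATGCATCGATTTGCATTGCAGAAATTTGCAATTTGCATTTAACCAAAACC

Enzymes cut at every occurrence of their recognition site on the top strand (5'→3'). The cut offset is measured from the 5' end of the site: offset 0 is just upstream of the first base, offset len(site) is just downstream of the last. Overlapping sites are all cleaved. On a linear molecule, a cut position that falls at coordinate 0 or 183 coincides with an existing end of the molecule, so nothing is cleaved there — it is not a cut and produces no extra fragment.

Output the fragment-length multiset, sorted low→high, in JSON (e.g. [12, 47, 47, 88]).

[1,2,2,2,4,6,6,6,7,7,7,8,8,8,8,9,11,11,13,17,18,22]

Per-enzyme occurrences:
  ZebX ATTTGCA/1: at [0, 65, 117, 141, 156, 163] ⇒ [1, 66, 118, 142, 157, 164]
  PtaIX TGCAGAA/0: at [23, 77, 88, 120, 149] ⇒ [23, 77, 88, 120, 149]
  BxoVI (GATACA, off=0): no sites
  TgoVI GATTGC/2: at [17, 46] ⇒ [19, 48]
  DwuIV AACCA/4: at [30, 36, 52, 60, 82, 101, 108, 173] ⇒ [34, 40, 56, 64, 86, 105, 112, 177]

Pooled cuts: [1, 19, 23, 34, 40, 48, 56, 64, 66, 77, 86, 88, 105, 112, 118, 120, 142, 149, 157, 164, 177]

Fragments:
  [0,1): 1 bp
  [1,19): 18 bp
  [19,23): 4 bp
  [23,34): 11 bp
  [34,40): 6 bp
  [40,48): 8 bp
  [48,56): 8 bp
  [56,64): 8 bp
  [64,66): 2 bp
  [66,77): 11 bp
  [77,86): 9 bp
  [86,88): 2 bp
  [88,105): 17 bp
  [105,112): 7 bp
  [112,118): 6 bp
  [118,120): 2 bp
  [120,142): 22 bp
  [142,149): 7 bp
  [149,157): 8 bp
  [157,164): 7 bp
  [164,177): 13 bp
  [177,183): 6 bp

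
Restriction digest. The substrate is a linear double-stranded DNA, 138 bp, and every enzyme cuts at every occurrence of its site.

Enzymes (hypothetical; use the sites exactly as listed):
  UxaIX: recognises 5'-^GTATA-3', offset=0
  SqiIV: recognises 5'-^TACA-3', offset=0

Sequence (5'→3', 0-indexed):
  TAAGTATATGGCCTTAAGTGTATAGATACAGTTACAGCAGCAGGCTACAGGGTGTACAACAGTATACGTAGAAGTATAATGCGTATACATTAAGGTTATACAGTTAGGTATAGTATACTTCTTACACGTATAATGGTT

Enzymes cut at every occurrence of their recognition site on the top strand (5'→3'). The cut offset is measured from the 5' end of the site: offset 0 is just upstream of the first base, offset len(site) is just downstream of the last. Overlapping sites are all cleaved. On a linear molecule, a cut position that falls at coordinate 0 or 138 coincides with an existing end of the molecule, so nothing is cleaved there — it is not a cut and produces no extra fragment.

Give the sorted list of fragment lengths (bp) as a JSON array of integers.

Scan for sites:
  UxaIX GTATA/0: at [3, 19, 61, 73, 82, 107, 112, 127] ⇒ [3, 19, 61, 73, 82, 107, 112, 127]
  SqiIV TACA/0: at [26, 32, 45, 54, 85, 98, 122] ⇒ [26, 32, 45, 54, 85, 98, 122]

Pooled cuts: [3, 19, 26, 32, 45, 54, 61, 73, 82, 85, 98, 107, 112, 122, 127]

Fragments:
  [0,3): 3 bp
  [3,19): 16 bp
  [19,26): 7 bp
  [26,32): 6 bp
  [32,45): 13 bp
  [45,54): 9 bp
  [54,61): 7 bp
  [61,73): 12 bp
  [73,82): 9 bp
  [82,85): 3 bp
  [85,98): 13 bp
  [98,107): 9 bp
  [107,112): 5 bp
  [112,122): 10 bp
  [122,127): 5 bp
  [127,138): 11 bp

[3,3,5,5,6,7,7,9,9,9,10,11,12,13,13,16]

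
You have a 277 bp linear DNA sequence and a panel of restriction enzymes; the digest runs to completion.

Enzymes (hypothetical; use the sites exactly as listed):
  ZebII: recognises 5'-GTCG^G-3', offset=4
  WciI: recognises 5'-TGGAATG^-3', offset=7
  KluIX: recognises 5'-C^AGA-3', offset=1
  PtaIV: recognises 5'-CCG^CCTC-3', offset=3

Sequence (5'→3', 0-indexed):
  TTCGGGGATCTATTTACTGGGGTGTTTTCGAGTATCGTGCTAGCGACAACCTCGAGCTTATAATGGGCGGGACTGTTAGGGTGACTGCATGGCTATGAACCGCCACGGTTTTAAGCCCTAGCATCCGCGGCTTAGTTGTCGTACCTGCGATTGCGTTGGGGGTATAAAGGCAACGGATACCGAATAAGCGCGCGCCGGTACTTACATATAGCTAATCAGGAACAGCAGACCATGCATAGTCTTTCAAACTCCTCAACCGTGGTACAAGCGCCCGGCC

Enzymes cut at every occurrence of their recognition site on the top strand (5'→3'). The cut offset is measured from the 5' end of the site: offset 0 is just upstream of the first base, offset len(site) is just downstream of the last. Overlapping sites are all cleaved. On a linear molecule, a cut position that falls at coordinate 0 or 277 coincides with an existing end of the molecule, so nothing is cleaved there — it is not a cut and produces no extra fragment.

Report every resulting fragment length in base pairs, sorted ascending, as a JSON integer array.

[51,226]

Per-enzyme occurrences:
  ZebII (GTCGG, off=4): no sites
  WciI (TGGAATG, off=7): no sites
  KluIX (CAGA, off=1): starts [225] → cuts [226]
  PtaIV (CCGCCTC, off=3): no sites

Pooled cuts: [226]

Fragments:
  [0,226): 226 bp
  [226,277): 51 bp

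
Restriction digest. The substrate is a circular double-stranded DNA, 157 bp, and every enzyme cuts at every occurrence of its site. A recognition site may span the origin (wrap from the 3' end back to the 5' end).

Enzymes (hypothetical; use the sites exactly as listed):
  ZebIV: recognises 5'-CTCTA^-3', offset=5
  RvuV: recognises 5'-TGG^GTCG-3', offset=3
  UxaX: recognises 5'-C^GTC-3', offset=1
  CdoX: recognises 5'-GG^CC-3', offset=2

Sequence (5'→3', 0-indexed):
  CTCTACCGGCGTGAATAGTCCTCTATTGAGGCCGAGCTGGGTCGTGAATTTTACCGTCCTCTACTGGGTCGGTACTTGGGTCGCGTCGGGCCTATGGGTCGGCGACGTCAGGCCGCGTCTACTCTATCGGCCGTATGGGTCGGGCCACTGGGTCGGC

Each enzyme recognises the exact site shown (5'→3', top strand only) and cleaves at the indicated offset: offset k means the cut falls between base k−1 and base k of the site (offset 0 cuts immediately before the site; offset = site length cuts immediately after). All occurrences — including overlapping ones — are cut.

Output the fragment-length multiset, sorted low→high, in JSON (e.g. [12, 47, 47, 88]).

Scan for sites:
  ZebIV CTCTA/5: at [0, 20, 58, 121] ⇒ [5, 25, 63, 126]
  RvuV TGGGTCG/3: at [37, 64, 76, 94, 135, 148] ⇒ [40, 67, 79, 97, 138, 151]
  UxaX CGTC/1: at [54, 83, 105, 115] ⇒ [55, 84, 106, 116]
  CdoX GGCC/2: at [29, 88, 110, 128, 142, 154] ⇒ [31, 90, 112, 130, 144, 156]

Pooled cuts: [5, 25, 31, 40, 55, 63, 67, 79, 84, 90, 97, 106, 112, 116, 126, 130, 138, 144, 151, 156]

Fragments:
  5→25: 20 bp
  25→31: 6 bp
  31→40: 9 bp
  40→55: 15 bp
  55→63: 8 bp
  63→67: 4 bp
  67→79: 12 bp
  79→84: 5 bp
  84→90: 6 bp
  90→97: 7 bp
  97→106: 9 bp
  106→112: 6 bp
  112→116: 4 bp
  116→126: 10 bp
  126→130: 4 bp
  130→138: 8 bp
  138→144: 6 bp
  144→151: 7 bp
  151→156: 5 bp
  156→5 (wrap): 157-156+5 = 6 bp

[4,4,4,5,5,6,6,6,6,6,7,7,8,8,9,9,10,12,15,20]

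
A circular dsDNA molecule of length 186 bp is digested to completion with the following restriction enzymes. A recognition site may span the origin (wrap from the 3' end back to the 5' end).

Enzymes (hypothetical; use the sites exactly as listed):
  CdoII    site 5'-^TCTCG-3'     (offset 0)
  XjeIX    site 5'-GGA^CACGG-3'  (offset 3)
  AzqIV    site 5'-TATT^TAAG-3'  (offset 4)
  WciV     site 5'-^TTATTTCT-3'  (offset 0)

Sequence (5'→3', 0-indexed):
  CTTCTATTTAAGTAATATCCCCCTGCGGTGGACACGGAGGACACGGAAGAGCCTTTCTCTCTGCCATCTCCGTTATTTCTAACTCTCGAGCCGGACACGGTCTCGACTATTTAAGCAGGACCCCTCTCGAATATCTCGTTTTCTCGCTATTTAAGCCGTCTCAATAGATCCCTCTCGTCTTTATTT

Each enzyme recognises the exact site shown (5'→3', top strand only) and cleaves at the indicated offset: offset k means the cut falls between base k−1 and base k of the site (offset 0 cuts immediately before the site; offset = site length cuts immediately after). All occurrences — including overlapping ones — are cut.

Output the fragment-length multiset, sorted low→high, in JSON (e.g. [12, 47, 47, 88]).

[5,8,8,9,9,10,11,11,12,13,14,21,24,31]

Per-enzyme occurrences:
  CdoII (TCTCG, off=0): starts [83, 100, 124, 133, 141, 172] → cuts [83, 100, 124, 133, 141, 172]
  XjeIX (GGACACGG, off=3): starts [29, 38, 92] → cuts [32, 41, 95]
  AzqIV (TATTTAAG, off=4): starts [4, 107, 147] → cuts [8, 111, 151]
  WciV (TTATTTCT, off=0): starts [72, 180] → cuts [72, 180]

All cut coordinates (distinct, sorted): [8, 32, 41, 72, 83, 95, 100, 111, 124, 133, 141, 151, 172, 180]

Fragment lengths:
  8→32: 24 bp
  32→41: 9 bp
  41→72: 31 bp
  72→83: 11 bp
  83→95: 12 bp
  95→100: 5 bp
  100→111: 11 bp
  111→124: 13 bp
  124→133: 9 bp
  133→141: 8 bp
  141→151: 10 bp
  151→172: 21 bp
  172→180: 8 bp
  180→8 (wrap): 186-180+8 = 14 bp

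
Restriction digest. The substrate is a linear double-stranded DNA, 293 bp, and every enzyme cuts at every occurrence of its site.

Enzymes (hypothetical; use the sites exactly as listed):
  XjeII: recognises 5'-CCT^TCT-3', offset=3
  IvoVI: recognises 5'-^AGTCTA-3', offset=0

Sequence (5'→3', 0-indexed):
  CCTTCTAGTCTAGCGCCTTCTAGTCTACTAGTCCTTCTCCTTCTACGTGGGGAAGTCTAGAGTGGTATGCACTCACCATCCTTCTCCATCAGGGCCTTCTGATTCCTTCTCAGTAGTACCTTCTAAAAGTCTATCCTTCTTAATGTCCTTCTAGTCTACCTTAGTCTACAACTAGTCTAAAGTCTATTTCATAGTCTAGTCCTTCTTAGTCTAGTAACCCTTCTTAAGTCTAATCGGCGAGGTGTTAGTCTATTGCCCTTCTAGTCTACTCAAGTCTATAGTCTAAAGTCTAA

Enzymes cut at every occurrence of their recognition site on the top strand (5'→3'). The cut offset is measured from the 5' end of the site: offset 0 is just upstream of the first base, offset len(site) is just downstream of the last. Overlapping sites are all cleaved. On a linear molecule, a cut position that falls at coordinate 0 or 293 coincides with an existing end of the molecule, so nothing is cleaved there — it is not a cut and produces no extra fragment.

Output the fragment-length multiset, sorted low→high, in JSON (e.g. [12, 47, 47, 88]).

[3,3,3,3,3,4,5,6,6,7,7,7,7,10,10,10,10,11,11,12,12,12,12,13,14,14,14,15,20,29]

Site scan:
  XjeII (CCTTCT, off=3): starts [0, 15, 32, 38, 79, 94, 104, 118, 134, 146, 200, 218, 256] → cuts [3, 18, 35, 41, 82, 97, 107, 121, 137, 149, 203, 221, 259]
  IvoVI (AGTCTA, off=0): starts [6, 21, 53, 127, 152, 162, 173, 180, 192, 207, 226, 246, 262, 272, 279, 286] → cuts [6, 21, 53, 127, 152, 162, 173, 180, 192, 207, 226, 246, 262, 272, 279, 286]

All cut coordinates (distinct, sorted): [3, 6, 18, 21, 35, 41, 53, 82, 97, 107, 121, 127, 137, 149, 152, 162, 173, 180, 192, 203, 207, 221, 226, 246, 259, 262, 272, 279, 286]

Fragment lengths:
  [0,3): 3 bp
  [3,6): 3 bp
  [6,18): 12 bp
  [18,21): 3 bp
  [21,35): 14 bp
  [35,41): 6 bp
  [41,53): 12 bp
  [53,82): 29 bp
  [82,97): 15 bp
  [97,107): 10 bp
  [107,121): 14 bp
  [121,127): 6 bp
  [127,137): 10 bp
  [137,149): 12 bp
  [149,152): 3 bp
  [152,162): 10 bp
  [162,173): 11 bp
  [173,180): 7 bp
  [180,192): 12 bp
  [192,203): 11 bp
  [203,207): 4 bp
  [207,221): 14 bp
  [221,226): 5 bp
  [226,246): 20 bp
  [246,259): 13 bp
  [259,262): 3 bp
  [262,272): 10 bp
  [272,279): 7 bp
  [279,286): 7 bp
  [286,293): 7 bp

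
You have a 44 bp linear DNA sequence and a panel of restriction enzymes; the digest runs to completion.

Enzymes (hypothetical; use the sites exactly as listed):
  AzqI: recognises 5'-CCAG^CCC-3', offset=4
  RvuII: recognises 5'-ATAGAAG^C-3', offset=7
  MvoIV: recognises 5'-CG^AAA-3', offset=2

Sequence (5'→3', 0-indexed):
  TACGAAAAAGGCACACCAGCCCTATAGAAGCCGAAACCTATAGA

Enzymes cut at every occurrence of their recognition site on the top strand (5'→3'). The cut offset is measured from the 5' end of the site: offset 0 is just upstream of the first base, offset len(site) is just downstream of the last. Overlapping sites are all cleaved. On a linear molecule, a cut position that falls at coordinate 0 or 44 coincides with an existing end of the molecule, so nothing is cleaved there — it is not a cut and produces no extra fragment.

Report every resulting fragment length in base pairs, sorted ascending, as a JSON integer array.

Per-enzyme occurrences:
  AzqI (CCAGCCC, off=4): starts [15] → cuts [19]
  RvuII (ATAGAAGC, off=7): starts [23] → cuts [30]
  MvoIV (CGAAA, off=2): starts [2, 31] → cuts [4, 33]

All cut coordinates (distinct, sorted): [4, 19, 30, 33]

Fragment lengths:
  [0,4): 4 bp
  [4,19): 15 bp
  [19,30): 11 bp
  [30,33): 3 bp
  [33,44): 11 bp

[3,4,11,11,15]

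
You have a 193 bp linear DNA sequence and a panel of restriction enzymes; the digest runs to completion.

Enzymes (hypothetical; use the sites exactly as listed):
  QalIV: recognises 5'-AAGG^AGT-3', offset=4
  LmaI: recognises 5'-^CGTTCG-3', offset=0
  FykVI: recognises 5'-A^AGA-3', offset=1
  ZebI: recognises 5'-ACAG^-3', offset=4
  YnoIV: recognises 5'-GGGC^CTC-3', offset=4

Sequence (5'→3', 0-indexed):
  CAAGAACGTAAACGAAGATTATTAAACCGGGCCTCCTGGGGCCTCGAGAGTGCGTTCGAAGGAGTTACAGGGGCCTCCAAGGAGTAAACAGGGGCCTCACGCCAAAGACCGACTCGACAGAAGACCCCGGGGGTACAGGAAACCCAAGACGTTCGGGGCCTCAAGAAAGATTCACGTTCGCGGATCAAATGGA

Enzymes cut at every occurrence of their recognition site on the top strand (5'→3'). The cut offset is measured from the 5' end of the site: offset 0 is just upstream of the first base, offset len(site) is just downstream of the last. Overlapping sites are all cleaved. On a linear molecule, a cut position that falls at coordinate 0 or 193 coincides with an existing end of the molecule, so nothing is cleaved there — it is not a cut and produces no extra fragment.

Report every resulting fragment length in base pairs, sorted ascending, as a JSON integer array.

Site scan:
  QalIV (AAGGAGT, off=4): starts [58, 78] → cuts [62, 82]
  LmaI (CGTTCG, off=0): starts [52, 149, 174] → cuts [52, 149, 174]
  FykVI (AAGA, off=1): starts [1, 14, 104, 120, 145, 162, 166] → cuts [2, 15, 105, 121, 146, 163, 167]
  ZebI (ACAG, off=4): starts [66, 87, 116, 134] → cuts [70, 91, 120, 138]
  YnoIV (GGGCCTC, off=4): starts [28, 38, 70, 91, 155] → cuts [32, 42, 74, 95, 159]

Pooled cuts: [2, 15, 32, 42, 52, 62, 70, 74, 82, 91, 95, 105, 120, 121, 138, 146, 149, 159, 163, 167, 174]

Fragments:
  [0,2): 2 bp
  [2,15): 13 bp
  [15,32): 17 bp
  [32,42): 10 bp
  [42,52): 10 bp
  [52,62): 10 bp
  [62,70): 8 bp
  [70,74): 4 bp
  [74,82): 8 bp
  [82,91): 9 bp
  [91,95): 4 bp
  [95,105): 10 bp
  [105,120): 15 bp
  [120,121): 1 bp
  [121,138): 17 bp
  [138,146): 8 bp
  [146,149): 3 bp
  [149,159): 10 bp
  [159,163): 4 bp
  [163,167): 4 bp
  [167,174): 7 bp
  [174,193): 19 bp

[1,2,3,4,4,4,4,7,8,8,8,9,10,10,10,10,10,13,15,17,17,19]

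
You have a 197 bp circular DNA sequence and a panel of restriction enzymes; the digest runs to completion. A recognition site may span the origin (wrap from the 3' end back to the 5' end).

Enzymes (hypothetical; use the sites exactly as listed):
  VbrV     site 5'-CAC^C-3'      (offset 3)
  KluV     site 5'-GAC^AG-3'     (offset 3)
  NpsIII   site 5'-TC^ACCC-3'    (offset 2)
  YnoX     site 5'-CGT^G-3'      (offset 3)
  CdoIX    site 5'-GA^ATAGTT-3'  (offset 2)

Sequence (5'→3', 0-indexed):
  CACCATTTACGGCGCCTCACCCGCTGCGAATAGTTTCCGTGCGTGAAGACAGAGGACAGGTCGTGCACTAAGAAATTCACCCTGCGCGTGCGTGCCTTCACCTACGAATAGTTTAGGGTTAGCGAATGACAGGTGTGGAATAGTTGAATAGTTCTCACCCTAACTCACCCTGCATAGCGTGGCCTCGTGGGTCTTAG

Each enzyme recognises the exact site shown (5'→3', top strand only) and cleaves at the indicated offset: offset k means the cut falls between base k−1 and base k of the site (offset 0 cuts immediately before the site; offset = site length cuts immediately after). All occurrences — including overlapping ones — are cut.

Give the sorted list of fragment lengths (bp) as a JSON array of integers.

[2,2,2,2,4,4,6,6,7,7,8,8,8,8,9,9,9,9,11,12,12,14,15,23]

Site scan:
  VbrV CACC/3: at [0, 17, 77, 98, 155, 165] ⇒ [3, 20, 80, 101, 158, 168]
  KluV GACAG/3: at [47, 54, 127] ⇒ [50, 57, 130]
  NpsIII TCACCC/2: at [16, 76, 154, 164] ⇒ [18, 78, 156, 166]
  YnoX CGTG/3: at [37, 41, 61, 86, 90, 177, 185] ⇒ [40, 44, 64, 89, 93, 180, 188]
  CdoIX GAATAGTT/2: at [27, 105, 137, 145] ⇒ [29, 107, 139, 147]

Pooled cuts: [3, 18, 20, 29, 40, 44, 50, 57, 64, 78, 80, 89, 93, 101, 107, 130, 139, 147, 156, 158, 166, 168, 180, 188]

Fragment lengths:
  3→18: 15 bp
  18→20: 2 bp
  20→29: 9 bp
  29→40: 11 bp
  40→44: 4 bp
  44→50: 6 bp
  50→57: 7 bp
  57→64: 7 bp
  64→78: 14 bp
  78→80: 2 bp
  80→89: 9 bp
  89→93: 4 bp
  93→101: 8 bp
  101→107: 6 bp
  107→130: 23 bp
  130→139: 9 bp
  139→147: 8 bp
  147→156: 9 bp
  156→158: 2 bp
  158→166: 8 bp
  166→168: 2 bp
  168→180: 12 bp
  180→188: 8 bp
  188→3 (wrap): 197-188+3 = 12 bp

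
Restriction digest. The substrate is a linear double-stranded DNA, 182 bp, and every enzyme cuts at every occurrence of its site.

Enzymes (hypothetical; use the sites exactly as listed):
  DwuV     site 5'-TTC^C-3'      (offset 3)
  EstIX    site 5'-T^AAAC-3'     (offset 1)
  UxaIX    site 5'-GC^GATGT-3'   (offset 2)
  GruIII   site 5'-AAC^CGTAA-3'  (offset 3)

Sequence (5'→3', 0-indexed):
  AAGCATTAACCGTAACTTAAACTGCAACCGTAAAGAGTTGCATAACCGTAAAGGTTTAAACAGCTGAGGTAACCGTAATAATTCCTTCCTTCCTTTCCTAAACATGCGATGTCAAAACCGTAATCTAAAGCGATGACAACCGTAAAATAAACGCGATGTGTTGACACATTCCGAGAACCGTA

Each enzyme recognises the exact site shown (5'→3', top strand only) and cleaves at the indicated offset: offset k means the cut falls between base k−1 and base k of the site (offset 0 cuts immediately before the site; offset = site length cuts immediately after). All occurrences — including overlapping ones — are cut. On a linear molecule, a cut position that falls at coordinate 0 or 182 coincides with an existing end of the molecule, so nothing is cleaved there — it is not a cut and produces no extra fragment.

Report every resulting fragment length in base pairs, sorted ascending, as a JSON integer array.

Site scan:
  DwuV (TTCC, off=3): starts [81, 85, 89, 94, 168] → cuts [84, 88, 92, 97, 171]
  EstIX (TAAAC, off=1): starts [17, 56, 98, 147] → cuts [18, 57, 99, 148]
  UxaIX (GCGATGT, off=2): starts [105, 152] → cuts [107, 154]
  GruIII (AACCGTAA, off=3): starts [7, 25, 43, 70, 115, 137] → cuts [10, 28, 46, 73, 118, 140]

Pooled cuts: [10, 18, 28, 46, 57, 73, 84, 88, 92, 97, 99, 107, 118, 140, 148, 154, 171]

Fragments:
  [0,10): 10 bp
  [10,18): 8 bp
  [18,28): 10 bp
  [28,46): 18 bp
  [46,57): 11 bp
  [57,73): 16 bp
  [73,84): 11 bp
  [84,88): 4 bp
  [88,92): 4 bp
  [92,97): 5 bp
  [97,99): 2 bp
  [99,107): 8 bp
  [107,118): 11 bp
  [118,140): 22 bp
  [140,148): 8 bp
  [148,154): 6 bp
  [154,171): 17 bp
  [171,182): 11 bp

[2,4,4,5,6,8,8,8,10,10,11,11,11,11,16,17,18,22]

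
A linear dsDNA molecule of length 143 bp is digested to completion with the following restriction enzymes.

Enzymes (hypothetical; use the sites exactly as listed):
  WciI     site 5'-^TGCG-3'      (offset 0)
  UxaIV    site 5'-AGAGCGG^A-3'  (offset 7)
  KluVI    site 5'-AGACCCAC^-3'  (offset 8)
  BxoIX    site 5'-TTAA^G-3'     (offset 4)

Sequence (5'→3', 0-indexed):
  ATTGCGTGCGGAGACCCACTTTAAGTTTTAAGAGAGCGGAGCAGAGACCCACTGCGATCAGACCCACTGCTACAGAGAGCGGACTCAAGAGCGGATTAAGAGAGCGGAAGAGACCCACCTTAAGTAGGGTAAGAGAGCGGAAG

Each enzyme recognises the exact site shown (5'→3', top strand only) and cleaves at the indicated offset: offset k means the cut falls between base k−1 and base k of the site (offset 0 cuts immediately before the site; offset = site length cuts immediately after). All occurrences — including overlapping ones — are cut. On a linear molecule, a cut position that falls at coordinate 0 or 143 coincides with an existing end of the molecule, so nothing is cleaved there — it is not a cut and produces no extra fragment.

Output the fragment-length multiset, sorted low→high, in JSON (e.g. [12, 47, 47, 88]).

Site scan:
  WciI TGCG/0: at [2, 6, 52] ⇒ [2, 6, 52]
  UxaIV AGAGCGGA/7: at [32, 75, 87, 100, 133] ⇒ [39, 82, 94, 107, 140]
  KluVI AGACCCAC/8: at [11, 44, 59, 110] ⇒ [19, 52, 67, 118]
  BxoIX TTAAG/4: at [20, 27, 95, 119] ⇒ [24, 31, 99, 123]

All cut coordinates (distinct, sorted): [2, 6, 19, 24, 31, 39, 52, 67, 82, 94, 99, 107, 118, 123, 140]

Fragment lengths:
  [0,2): 2 bp
  [2,6): 4 bp
  [6,19): 13 bp
  [19,24): 5 bp
  [24,31): 7 bp
  [31,39): 8 bp
  [39,52): 13 bp
  [52,67): 15 bp
  [67,82): 15 bp
  [82,94): 12 bp
  [94,99): 5 bp
  [99,107): 8 bp
  [107,118): 11 bp
  [118,123): 5 bp
  [123,140): 17 bp
  [140,143): 3 bp

[2,3,4,5,5,5,7,8,8,11,12,13,13,15,15,17]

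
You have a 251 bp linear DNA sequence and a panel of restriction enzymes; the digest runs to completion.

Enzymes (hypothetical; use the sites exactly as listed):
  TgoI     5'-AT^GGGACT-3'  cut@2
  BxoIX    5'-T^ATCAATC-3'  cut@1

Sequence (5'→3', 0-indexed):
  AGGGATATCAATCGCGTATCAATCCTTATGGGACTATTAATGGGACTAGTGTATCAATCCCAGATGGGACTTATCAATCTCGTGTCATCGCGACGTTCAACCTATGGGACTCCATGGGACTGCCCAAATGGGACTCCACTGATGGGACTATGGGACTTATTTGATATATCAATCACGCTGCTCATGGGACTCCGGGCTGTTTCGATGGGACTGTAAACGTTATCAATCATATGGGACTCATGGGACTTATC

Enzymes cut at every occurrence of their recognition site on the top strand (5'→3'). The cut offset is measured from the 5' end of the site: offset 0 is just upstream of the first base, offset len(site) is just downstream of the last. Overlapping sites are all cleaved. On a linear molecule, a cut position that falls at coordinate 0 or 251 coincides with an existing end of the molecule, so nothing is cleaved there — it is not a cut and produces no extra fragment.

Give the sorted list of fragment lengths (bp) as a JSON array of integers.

Scan for sites:
  TgoI ATGGGACT/2: at [27, 39, 63, 103, 113, 127, 141, 149, 183, 204, 230, 239] ⇒ [29, 41, 65, 105, 115, 129, 143, 151, 185, 206, 232, 241]
  BxoIX TATCAATC/1: at [5, 16, 51, 71, 166, 220] ⇒ [6, 17, 52, 72, 167, 221]

Pooled cuts: [6, 17, 29, 41, 52, 65, 72, 105, 115, 129, 143, 151, 167, 185, 206, 221, 232, 241]

Fragment lengths:
  [0,6): 6 bp
  [6,17): 11 bp
  [17,29): 12 bp
  [29,41): 12 bp
  [41,52): 11 bp
  [52,65): 13 bp
  [65,72): 7 bp
  [72,105): 33 bp
  [105,115): 10 bp
  [115,129): 14 bp
  [129,143): 14 bp
  [143,151): 8 bp
  [151,167): 16 bp
  [167,185): 18 bp
  [185,206): 21 bp
  [206,221): 15 bp
  [221,232): 11 bp
  [232,241): 9 bp
  [241,251): 10 bp

[6,7,8,9,10,10,11,11,11,12,12,13,14,14,15,16,18,21,33]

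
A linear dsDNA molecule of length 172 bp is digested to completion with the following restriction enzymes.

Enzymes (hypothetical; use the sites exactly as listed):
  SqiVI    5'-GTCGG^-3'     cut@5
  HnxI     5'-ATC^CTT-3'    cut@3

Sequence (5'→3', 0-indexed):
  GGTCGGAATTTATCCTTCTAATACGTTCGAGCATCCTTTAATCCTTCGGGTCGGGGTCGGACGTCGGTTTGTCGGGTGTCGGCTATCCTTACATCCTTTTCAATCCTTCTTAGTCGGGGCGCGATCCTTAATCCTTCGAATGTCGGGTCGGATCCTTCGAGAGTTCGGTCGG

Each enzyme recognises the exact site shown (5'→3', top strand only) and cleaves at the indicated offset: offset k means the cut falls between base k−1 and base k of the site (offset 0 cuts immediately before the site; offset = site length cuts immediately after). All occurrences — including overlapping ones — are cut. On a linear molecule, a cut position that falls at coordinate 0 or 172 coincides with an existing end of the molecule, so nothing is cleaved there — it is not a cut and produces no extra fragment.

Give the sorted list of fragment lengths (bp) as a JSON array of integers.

[3,5,5,6,6,7,7,7,8,8,8,8,9,10,11,12,13,18,21]

Scan for sites:
  SqiVI GTCGG/5: at [1, 49, 55, 62, 70, 77, 112, 141, 146, 167] ⇒ [6, 54, 60, 67, 75, 82, 117, 146, 151] (position 172 is a terminus of the linear molecule — no cut)
  HnxI ATCCTT/3: at [11, 32, 40, 84, 92, 102, 123, 130, 151] ⇒ [14, 35, 43, 87, 95, 105, 126, 133, 154]

All cut coordinates (distinct, sorted): [6, 14, 35, 43, 54, 60, 67, 75, 82, 87, 95, 105, 117, 126, 133, 146, 151, 154]

Fragment lengths:
  [0,6): 6 bp
  [6,14): 8 bp
  [14,35): 21 bp
  [35,43): 8 bp
  [43,54): 11 bp
  [54,60): 6 bp
  [60,67): 7 bp
  [67,75): 8 bp
  [75,82): 7 bp
  [82,87): 5 bp
  [87,95): 8 bp
  [95,105): 10 bp
  [105,117): 12 bp
  [117,126): 9 bp
  [126,133): 7 bp
  [133,146): 13 bp
  [146,151): 5 bp
  [151,154): 3 bp
  [154,172): 18 bp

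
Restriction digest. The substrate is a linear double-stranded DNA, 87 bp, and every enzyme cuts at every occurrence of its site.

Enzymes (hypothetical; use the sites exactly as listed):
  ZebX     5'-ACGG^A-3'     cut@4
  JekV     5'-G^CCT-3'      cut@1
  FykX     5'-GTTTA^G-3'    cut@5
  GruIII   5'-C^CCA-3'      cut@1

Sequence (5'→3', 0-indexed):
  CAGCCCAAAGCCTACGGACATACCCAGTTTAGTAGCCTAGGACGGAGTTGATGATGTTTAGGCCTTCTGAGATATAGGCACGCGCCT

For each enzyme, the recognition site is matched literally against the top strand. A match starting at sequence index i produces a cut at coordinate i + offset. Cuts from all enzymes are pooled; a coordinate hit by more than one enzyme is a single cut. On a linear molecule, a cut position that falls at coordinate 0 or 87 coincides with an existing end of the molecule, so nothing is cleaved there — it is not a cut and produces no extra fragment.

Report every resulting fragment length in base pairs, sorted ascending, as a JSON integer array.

[2,3,4,4,6,6,7,8,10,15,22]

Scan for sites:
  ZebX (ACGGA, off=4): starts [13, 41] → cuts [17, 45]
  JekV (GCCT, off=1): starts [9, 34, 61, 83] → cuts [10, 35, 62, 84]
  FykX (GTTTAG, off=5): starts [26, 55] → cuts [31, 60]
  GruIII (CCCA, off=1): starts [3, 22] → cuts [4, 23]

Pooled cuts: [4, 10, 17, 23, 31, 35, 45, 60, 62, 84]

Fragments:
  [0,4): 4 bp
  [4,10): 6 bp
  [10,17): 7 bp
  [17,23): 6 bp
  [23,31): 8 bp
  [31,35): 4 bp
  [35,45): 10 bp
  [45,60): 15 bp
  [60,62): 2 bp
  [62,84): 22 bp
  [84,87): 3 bp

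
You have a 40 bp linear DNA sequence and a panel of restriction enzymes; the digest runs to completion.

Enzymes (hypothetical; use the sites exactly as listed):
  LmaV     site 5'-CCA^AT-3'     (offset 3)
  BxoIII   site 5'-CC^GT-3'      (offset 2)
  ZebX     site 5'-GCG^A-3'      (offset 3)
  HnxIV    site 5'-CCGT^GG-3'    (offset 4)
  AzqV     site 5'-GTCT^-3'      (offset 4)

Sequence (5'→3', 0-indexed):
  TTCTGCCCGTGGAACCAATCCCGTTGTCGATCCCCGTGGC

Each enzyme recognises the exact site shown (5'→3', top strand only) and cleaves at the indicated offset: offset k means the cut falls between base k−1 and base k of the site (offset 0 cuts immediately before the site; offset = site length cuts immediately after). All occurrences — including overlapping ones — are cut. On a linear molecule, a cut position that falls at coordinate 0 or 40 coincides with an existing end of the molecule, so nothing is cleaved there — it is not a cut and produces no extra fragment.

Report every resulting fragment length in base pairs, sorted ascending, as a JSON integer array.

[2,2,3,5,7,8,13]

Site scan:
  LmaV CCAAT/3: at [14] ⇒ [17]
  BxoIII CCGT/2: at [6, 20, 33] ⇒ [8, 22, 35]
  ZebX (GCGA, off=3): no sites
  HnxIV CCGTGG/4: at [6, 33] ⇒ [10, 37]
  AzqV (GTCT, off=4): no sites

All cut coordinates (distinct, sorted): [8, 10, 17, 22, 35, 37]

Fragment lengths:
  [0,8): 8 bp
  [8,10): 2 bp
  [10,17): 7 bp
  [17,22): 5 bp
  [22,35): 13 bp
  [35,37): 2 bp
  [37,40): 3 bp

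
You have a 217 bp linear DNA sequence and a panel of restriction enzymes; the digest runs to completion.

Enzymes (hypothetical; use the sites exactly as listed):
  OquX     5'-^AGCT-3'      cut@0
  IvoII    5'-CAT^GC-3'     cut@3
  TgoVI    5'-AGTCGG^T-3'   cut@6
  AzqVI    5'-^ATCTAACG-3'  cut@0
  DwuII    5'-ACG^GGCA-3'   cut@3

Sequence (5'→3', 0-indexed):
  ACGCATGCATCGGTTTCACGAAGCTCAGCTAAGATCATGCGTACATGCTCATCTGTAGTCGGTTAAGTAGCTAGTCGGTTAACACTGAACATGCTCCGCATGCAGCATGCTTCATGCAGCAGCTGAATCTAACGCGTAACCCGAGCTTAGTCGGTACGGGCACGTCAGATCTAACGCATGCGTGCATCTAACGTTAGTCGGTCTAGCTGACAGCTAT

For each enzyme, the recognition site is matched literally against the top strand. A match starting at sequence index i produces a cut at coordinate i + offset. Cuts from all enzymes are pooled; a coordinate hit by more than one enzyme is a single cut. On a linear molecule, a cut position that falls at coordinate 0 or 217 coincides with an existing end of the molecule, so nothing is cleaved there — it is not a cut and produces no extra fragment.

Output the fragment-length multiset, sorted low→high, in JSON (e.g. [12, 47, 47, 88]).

Site scan:
  OquX (AGCT, off=0): starts [21, 26, 68, 120, 143, 204, 211] → cuts [21, 26, 68, 120, 143, 204, 211]
  IvoII (CATGC, off=3): starts [3, 35, 43, 89, 98, 105, 112, 176] → cuts [6, 38, 46, 92, 101, 108, 115, 179]
  TgoVI (AGTCGGT, off=6): starts [56, 72, 148, 195] → cuts [62, 78, 154, 201]
  AzqVI (ATCTAACG, off=0): starts [126, 168, 185] → cuts [126, 168, 185]
  DwuII (ACGGGCA, off=3): starts [155] → cuts [158]

All cut coordinates (distinct, sorted): [6, 21, 26, 38, 46, 62, 68, 78, 92, 101, 108, 115, 120, 126, 143, 154, 158, 168, 179, 185, 201, 204, 211]

Fragments:
  [0,6): 6 bp
  [6,21): 15 bp
  [21,26): 5 bp
  [26,38): 12 bp
  [38,46): 8 bp
  [46,62): 16 bp
  [62,68): 6 bp
  [68,78): 10 bp
  [78,92): 14 bp
  [92,101): 9 bp
  [101,108): 7 bp
  [108,115): 7 bp
  [115,120): 5 bp
  [120,126): 6 bp
  [126,143): 17 bp
  [143,154): 11 bp
  [154,158): 4 bp
  [158,168): 10 bp
  [168,179): 11 bp
  [179,185): 6 bp
  [185,201): 16 bp
  [201,204): 3 bp
  [204,211): 7 bp
  [211,217): 6 bp

[3,4,5,5,6,6,6,6,6,7,7,7,8,9,10,10,11,11,12,14,15,16,16,17]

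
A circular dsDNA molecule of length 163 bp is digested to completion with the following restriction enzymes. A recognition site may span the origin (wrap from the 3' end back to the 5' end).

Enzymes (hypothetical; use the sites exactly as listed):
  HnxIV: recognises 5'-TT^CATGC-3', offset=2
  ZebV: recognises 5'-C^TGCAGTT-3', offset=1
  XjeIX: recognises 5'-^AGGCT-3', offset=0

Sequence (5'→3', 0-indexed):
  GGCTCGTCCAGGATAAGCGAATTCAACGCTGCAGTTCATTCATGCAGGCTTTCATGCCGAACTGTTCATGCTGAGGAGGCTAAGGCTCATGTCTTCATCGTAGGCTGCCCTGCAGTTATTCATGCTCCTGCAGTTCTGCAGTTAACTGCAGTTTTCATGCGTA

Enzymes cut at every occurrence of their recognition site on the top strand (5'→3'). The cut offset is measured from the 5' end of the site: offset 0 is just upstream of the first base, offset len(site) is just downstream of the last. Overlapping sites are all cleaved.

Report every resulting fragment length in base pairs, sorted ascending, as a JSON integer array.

Per-enzyme occurrences:
  HnxIV (TTCATGC, off=2): starts [38, 50, 64, 118, 153] → cuts [40, 52, 66, 120, 155]
  ZebV (CTGCAGTT, off=1): starts [28, 109, 127, 135, 145] → cuts [29, 110, 128, 136, 146]
  XjeIX (AGGCT, off=0): starts [45, 76, 82, 101, 162] → cuts [45, 76, 82, 101, 162]

All cut coordinates (distinct, sorted): [29, 40, 45, 52, 66, 76, 82, 101, 110, 120, 128, 136, 146, 155, 162]

Fragments:
  29→40: 11 bp
  40→45: 5 bp
  45→52: 7 bp
  52→66: 14 bp
  66→76: 10 bp
  76→82: 6 bp
  82→101: 19 bp
  101→110: 9 bp
  110→120: 10 bp
  120→128: 8 bp
  128→136: 8 bp
  136→146: 10 bp
  146→155: 9 bp
  155→162: 7 bp
  162→29 (wrap): 163-162+29 = 30 bp

[5,6,7,7,8,8,9,9,10,10,10,11,14,19,30]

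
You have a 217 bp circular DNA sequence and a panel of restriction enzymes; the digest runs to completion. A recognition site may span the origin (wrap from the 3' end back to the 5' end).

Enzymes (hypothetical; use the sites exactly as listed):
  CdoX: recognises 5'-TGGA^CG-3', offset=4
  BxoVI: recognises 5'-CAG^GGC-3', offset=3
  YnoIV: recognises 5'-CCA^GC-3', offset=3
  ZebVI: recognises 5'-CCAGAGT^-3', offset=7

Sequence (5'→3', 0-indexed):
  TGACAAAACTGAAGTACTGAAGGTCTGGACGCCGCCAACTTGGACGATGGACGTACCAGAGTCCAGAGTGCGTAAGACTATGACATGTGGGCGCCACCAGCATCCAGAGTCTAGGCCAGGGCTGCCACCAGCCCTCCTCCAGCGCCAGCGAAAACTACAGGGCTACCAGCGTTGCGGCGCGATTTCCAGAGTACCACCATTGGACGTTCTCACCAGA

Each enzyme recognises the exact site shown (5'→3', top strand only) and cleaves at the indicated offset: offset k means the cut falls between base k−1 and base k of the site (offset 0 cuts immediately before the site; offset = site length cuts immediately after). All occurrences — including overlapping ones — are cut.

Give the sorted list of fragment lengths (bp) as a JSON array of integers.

Site scan:
  CdoX TGGACG/4: at [25, 40, 47, 200] ⇒ [29, 44, 51, 204]
  BxoVI CAGGGC/3: at [116, 157] ⇒ [119, 160]
  YnoIV CCAGC/3: at [96, 127, 138, 144, 165] ⇒ [99, 130, 141, 147, 168]
  ZebVI CCAGAGT/7: at [55, 62, 103, 185] ⇒ [62, 69, 110, 192]

Pooled cuts: [29, 44, 51, 62, 69, 99, 110, 119, 130, 141, 147, 160, 168, 192, 204]

Fragments:
  29→44: 15 bp
  44→51: 7 bp
  51→62: 11 bp
  62→69: 7 bp
  69→99: 30 bp
  99→110: 11 bp
  110→119: 9 bp
  119→130: 11 bp
  130→141: 11 bp
  141→147: 6 bp
  147→160: 13 bp
  160→168: 8 bp
  168→192: 24 bp
  192→204: 12 bp
  204→29 (wrap): 217-204+29 = 42 bp

[6,7,7,8,9,11,11,11,11,12,13,15,24,30,42]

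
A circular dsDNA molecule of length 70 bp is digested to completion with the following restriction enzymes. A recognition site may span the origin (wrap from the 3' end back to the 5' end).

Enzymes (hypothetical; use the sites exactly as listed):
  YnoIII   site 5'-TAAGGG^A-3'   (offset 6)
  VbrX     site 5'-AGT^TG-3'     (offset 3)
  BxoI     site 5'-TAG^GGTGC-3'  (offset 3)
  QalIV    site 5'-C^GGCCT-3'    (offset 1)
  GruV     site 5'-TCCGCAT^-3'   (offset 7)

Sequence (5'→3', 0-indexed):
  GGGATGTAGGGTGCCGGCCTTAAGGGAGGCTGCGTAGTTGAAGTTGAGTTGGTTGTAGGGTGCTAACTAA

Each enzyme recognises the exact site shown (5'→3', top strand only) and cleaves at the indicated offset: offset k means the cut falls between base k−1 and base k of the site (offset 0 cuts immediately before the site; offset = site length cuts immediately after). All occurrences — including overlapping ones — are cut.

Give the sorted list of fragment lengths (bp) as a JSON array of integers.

Site scan:
  YnoIII TAAGGGA/6: at [20, 67] ⇒ [3, 26]
  VbrX AGTTG/3: at [35, 41, 46] ⇒ [38, 44, 49]
  BxoI TAGGGTGC/3: at [6, 55] ⇒ [9, 58]
  QalIV CGGCCT/1: at [14] ⇒ [15]
  GruV (TCCGCAT, off=7): no sites

All cut coordinates (distinct, sorted): [3, 9, 15, 26, 38, 44, 49, 58]

Fragment lengths:
  3→9: 6 bp
  9→15: 6 bp
  15→26: 11 bp
  26→38: 12 bp
  38→44: 6 bp
  44→49: 5 bp
  49→58: 9 bp
  58→3 (wrap): 70-58+3 = 15 bp

[5,6,6,6,9,11,12,15]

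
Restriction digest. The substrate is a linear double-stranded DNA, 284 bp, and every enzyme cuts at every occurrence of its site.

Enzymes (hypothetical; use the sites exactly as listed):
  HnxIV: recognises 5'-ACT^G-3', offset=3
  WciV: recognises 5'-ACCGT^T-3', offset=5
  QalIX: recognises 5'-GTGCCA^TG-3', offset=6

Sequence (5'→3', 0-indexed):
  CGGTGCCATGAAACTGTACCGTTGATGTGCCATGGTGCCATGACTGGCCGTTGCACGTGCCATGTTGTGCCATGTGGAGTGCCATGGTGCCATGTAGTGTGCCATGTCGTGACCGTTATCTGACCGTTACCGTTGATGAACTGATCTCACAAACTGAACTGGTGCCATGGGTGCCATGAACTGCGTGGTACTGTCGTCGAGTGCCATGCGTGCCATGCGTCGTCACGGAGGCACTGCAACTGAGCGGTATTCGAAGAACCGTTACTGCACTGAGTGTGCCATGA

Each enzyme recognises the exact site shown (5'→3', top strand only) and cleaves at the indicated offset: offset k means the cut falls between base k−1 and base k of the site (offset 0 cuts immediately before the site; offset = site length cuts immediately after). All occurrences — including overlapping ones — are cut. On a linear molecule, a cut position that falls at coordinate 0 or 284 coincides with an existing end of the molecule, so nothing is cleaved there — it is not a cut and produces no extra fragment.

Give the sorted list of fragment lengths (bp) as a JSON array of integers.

Scan for sites:
  HnxIV ACTG/3: at [12, 42, 139, 152, 157, 179, 189, 232, 238, 263, 268] ⇒ [15, 45, 142, 155, 160, 182, 192, 235, 241, 266, 271]
  WciV ACCGTT/5: at [17, 111, 122, 128, 257] ⇒ [22, 116, 127, 133, 262]
  QalIX GTGCCATG/6: at [2, 26, 34, 56, 66, 78, 86, 98, 161, 170, 200, 209, 275] ⇒ [8, 32, 40, 62, 72, 84, 92, 104, 167, 176, 206, 215, 281]

All cut coordinates (distinct, sorted): [8, 15, 22, 32, 40, 45, 62, 72, 84, 92, 104, 116, 127, 133, 142, 155, 160, 167, 176, 182, 192, 206, 215, 235, 241, 262, 266, 271, 281]

Fragments:
  [0,8): 8 bp
  [8,15): 7 bp
  [15,22): 7 bp
  [22,32): 10 bp
  [32,40): 8 bp
  [40,45): 5 bp
  [45,62): 17 bp
  [62,72): 10 bp
  [72,84): 12 bp
  [84,92): 8 bp
  [92,104): 12 bp
  [104,116): 12 bp
  [116,127): 11 bp
  [127,133): 6 bp
  [133,142): 9 bp
  [142,155): 13 bp
  [155,160): 5 bp
  [160,167): 7 bp
  [167,176): 9 bp
  [176,182): 6 bp
  [182,192): 10 bp
  [192,206): 14 bp
  [206,215): 9 bp
  [215,235): 20 bp
  [235,241): 6 bp
  [241,262): 21 bp
  [262,266): 4 bp
  [266,271): 5 bp
  [271,281): 10 bp
  [281,284): 3 bp

[3,4,5,5,5,6,6,6,7,7,7,8,8,8,9,9,9,10,10,10,10,11,12,12,12,13,14,17,20,21]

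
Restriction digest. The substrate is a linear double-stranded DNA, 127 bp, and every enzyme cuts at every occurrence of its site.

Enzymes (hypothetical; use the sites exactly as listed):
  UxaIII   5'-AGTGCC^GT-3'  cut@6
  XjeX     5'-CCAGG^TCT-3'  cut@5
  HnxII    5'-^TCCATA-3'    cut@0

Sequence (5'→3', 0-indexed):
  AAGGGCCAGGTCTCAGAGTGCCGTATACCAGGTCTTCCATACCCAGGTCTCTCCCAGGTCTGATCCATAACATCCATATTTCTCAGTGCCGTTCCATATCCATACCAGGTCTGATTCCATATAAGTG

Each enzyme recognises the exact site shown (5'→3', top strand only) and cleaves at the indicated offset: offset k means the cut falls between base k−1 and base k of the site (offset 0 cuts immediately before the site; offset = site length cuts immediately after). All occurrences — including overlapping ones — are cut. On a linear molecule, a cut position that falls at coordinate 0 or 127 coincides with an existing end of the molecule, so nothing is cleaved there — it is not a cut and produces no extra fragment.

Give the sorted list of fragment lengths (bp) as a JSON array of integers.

[2,3,5,6,6,9,10,10,11,11,12,12,12,18]

Per-enzyme occurrences:
  UxaIII (AGTGCCGT, off=6): starts [16, 84] → cuts [22, 90]
  XjeX (CCAGGTCT, off=5): starts [5, 27, 42, 53, 104] → cuts [10, 32, 47, 58, 109]
  HnxII (TCCATA, off=0): starts [35, 63, 72, 92, 98, 115] → cuts [35, 63, 72, 92, 98, 115]

All cut coordinates (distinct, sorted): [10, 22, 32, 35, 47, 58, 63, 72, 90, 92, 98, 109, 115]

Fragment lengths:
  [0,10): 10 bp
  [10,22): 12 bp
  [22,32): 10 bp
  [32,35): 3 bp
  [35,47): 12 bp
  [47,58): 11 bp
  [58,63): 5 bp
  [63,72): 9 bp
  [72,90): 18 bp
  [90,92): 2 bp
  [92,98): 6 bp
  [98,109): 11 bp
  [109,115): 6 bp
  [115,127): 12 bp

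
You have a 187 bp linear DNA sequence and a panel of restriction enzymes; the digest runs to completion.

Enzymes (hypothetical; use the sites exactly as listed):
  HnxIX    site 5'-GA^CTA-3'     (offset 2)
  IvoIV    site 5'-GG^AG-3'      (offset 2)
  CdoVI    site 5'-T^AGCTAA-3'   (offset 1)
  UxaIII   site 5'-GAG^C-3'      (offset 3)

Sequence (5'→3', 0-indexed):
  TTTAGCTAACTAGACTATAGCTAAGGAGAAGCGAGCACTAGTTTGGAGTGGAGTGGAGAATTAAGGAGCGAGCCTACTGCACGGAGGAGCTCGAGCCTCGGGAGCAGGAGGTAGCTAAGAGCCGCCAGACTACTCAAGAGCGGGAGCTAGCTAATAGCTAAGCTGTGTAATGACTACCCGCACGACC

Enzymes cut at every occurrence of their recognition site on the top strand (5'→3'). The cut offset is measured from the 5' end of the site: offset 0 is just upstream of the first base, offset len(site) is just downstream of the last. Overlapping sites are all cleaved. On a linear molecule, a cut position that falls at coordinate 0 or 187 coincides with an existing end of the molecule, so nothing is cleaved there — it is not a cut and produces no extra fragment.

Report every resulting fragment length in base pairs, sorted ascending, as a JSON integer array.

Per-enzyme occurrences:
  HnxIX GACTA/2: at [12, 127, 171] ⇒ [14, 129, 173]
  IvoIV GGAG/2: at [24, 44, 49, 54, 64, 82, 85, 100, 106, 142] ⇒ [26, 46, 51, 56, 66, 84, 87, 102, 108, 144]
  CdoVI TAGCTAA/1: at [2, 17, 111, 147, 154] ⇒ [3, 18, 112, 148, 155]
  UxaIII GAGC/3: at [32, 65, 69, 86, 92, 101, 118, 137, 143] ⇒ [35, 68, 72, 89, 95, 104, 121, 140, 146]

All cut coordinates (distinct, sorted): [3, 14, 18, 26, 35, 46, 51, 56, 66, 68, 72, 84, 87, 89, 95, 102, 104, 108, 112, 121, 129, 140, 144, 146, 148, 155, 173]

Fragment lengths:
  [0,3): 3 bp
  [3,14): 11 bp
  [14,18): 4 bp
  [18,26): 8 bp
  [26,35): 9 bp
  [35,46): 11 bp
  [46,51): 5 bp
  [51,56): 5 bp
  [56,66): 10 bp
  [66,68): 2 bp
  [68,72): 4 bp
  [72,84): 12 bp
  [84,87): 3 bp
  [87,89): 2 bp
  [89,95): 6 bp
  [95,102): 7 bp
  [102,104): 2 bp
  [104,108): 4 bp
  [108,112): 4 bp
  [112,121): 9 bp
  [121,129): 8 bp
  [129,140): 11 bp
  [140,144): 4 bp
  [144,146): 2 bp
  [146,148): 2 bp
  [148,155): 7 bp
  [155,173): 18 bp
  [173,187): 14 bp

[2,2,2,2,2,3,3,4,4,4,4,4,5,5,6,7,7,8,8,9,9,10,11,11,11,12,14,18]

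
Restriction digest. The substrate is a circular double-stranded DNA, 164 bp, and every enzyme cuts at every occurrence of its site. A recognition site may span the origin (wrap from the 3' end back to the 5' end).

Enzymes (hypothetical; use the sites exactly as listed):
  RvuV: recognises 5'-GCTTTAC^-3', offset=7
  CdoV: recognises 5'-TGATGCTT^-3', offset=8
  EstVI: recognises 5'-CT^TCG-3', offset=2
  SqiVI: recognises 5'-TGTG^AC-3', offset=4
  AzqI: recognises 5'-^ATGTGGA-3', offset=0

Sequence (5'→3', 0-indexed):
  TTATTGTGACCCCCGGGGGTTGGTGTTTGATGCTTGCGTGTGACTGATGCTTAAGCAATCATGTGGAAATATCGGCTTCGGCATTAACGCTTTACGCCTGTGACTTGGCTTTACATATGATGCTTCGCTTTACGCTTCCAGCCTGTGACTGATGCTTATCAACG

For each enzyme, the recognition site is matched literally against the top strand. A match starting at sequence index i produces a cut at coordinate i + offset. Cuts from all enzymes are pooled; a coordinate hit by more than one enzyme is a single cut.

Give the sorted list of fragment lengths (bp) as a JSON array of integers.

Per-enzyme occurrences:
  RvuV (GCTTTAC, off=7): starts [88, 107, 126] → cuts [95, 114, 133]
  CdoV (TGATGCTT, off=8): starts [27, 44, 117, 149] → cuts [35, 52, 125, 157]
  EstVI (CTTCG, off=2): starts [75, 122] → cuts [77, 124]
  SqiVI (TGTGAC, off=4): starts [4, 38, 98, 143] → cuts [8, 42, 102, 147]
  AzqI (ATGTGGA, off=0): starts [60] → cuts [60]

All cut coordinates (distinct, sorted): [8, 35, 42, 52, 60, 77, 95, 102, 114, 124, 125, 133, 147, 157]

Fragment lengths:
  8→35: 27 bp
  35→42: 7 bp
  42→52: 10 bp
  52→60: 8 bp
  60→77: 17 bp
  77→95: 18 bp
  95→102: 7 bp
  102→114: 12 bp
  114→124: 10 bp
  124→125: 1 bp
  125→133: 8 bp
  133→147: 14 bp
  147→157: 10 bp
  157→8 (wrap): 164-157+8 = 15 bp

[1,7,7,8,8,10,10,10,12,14,15,17,18,27]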